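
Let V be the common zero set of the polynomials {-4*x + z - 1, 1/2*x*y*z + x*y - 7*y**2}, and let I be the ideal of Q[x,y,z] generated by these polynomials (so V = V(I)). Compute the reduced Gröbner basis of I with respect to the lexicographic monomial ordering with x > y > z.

Buchberger's algorithm terminates because the ascending chain of leading-term ideals stabilizes.

f_1 = -4*x + z - 1, LT = x.
f_2 = 1/2*x*y*z + x*y - 7*y**2, LT = x*y*z.

S(f_1,f_2): lcm = x*y*z. S = -2*x*y + 14*y**2 - 1/4*y*z**2 + 1/4*y*z.
  reduce S modulo (f_1, f_2):
  remainder 14*y**2 - 1/4*y*z**2 - 1/4*y*z + 1/2*y ≠ 0; add g_3 = 14*y**2 - 1/4*y*z**2 - 1/4*y*z + 1/2*y to the basis.

The other S-polynomials (S(f_1,g_3), S(f_2,g_3)) all reduce to 0 modulo the current basis, so we have a Gröbner basis.
Inter-reduce: drop elements whose leading term is divisible by another's, tail-reduce, and make monic.

G = {x - 1/4*z + 1/4, y**2 - 1/56*y*z**2 - 1/56*y*z + 1/28*y}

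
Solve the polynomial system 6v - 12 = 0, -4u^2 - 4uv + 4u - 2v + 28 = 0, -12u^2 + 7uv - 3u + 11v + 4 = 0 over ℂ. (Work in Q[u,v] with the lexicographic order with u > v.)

{(2, 2)}

Compute a lex Gröbner basis by Buchberger's algorithm.
f_1 = 6v - 12, LT = v.
f_2 = -4u^2 - 4uv + 4u - 2v + 28, LT = u^2.
f_3 = -12u^2 + 7uv - 3u + 11v + 4, LT = u^2.

S(f_1,f_2): leading monomials are coprime, so the S-polynomial reduces to 0 (Buchberger's first criterion).
S(f_1,f_3): leading monomials are coprime, so the S-polynomial reduces to 0 (Buchberger's first criterion).
S(f_2,f_3): lcm = u^2. S = 19/12uv - 5/4u + 17/12v - 20/3.
  leading term uv: subtract (19/72u)·f_1 from 19/12uv - 5/4u + 17/12v - 20/3 → 23/12u + 17/12v - 20/3
  leading term u: no divisor's leading term divides it; move 23/12u to the remainder.
  leading term v: subtract (17/72)·f_1 from 17/12v - 20/3 → -23/6
  leading term 1: no divisor's leading term divides it; move -23/6 to the remainder.
  remainder 23/12u - 23/6 ≠ 0; add h_4 = 23/12u - 23/6 to the basis.

S(f_1,h_4): leading monomials are coprime, so the S-polynomial reduces to 0 (Buchberger's first criterion).
S(f_2,h_4): lcm = u^2. S = uv + u + 1/2v - 7.
  leading term uv: subtract (1/6u)·f_1 from uv + u + 1/2v - 7 → 3u + 1/2v - 7
  leading term u: subtract (36/23)·h_4 from 3u + 1/2v - 7 → 1/2v - 1
  leading term v: subtract (1/12)·f_1 from 1/2v - 1 → 0
  remainder 0.

S(f_3,h_4): lcm = u^2. S = -7/12uv + 9/4u - 11/12v - 1/3.
  leading term uv: subtract (-7/72u)·f_1 from -7/12uv + 9/4u - 11/12v - 1/3 → 13/12u - 11/12v - 1/3
  leading term u: subtract (13/23)·h_4 from 13/12u - 11/12v - 1/3 → -11/12v + 11/6
  leading term v: subtract (-11/72)·f_1 from -11/12v + 11/6 → 0
  remainder 0.

Every S-polynomial of the final basis reduces to 0, so we have a Gröbner basis.
Inter-reduce: drop elements whose leading term is divisible by another's, tail-reduce, and make monic.
Reduced Gröbner basis: {u - 2, v - 2}.

The lex basis is triangular: the last element involves only v. Solving v - 2 = 0 gives v ∈ {2}; substituting each value into the earlier elements determines the remaining variables.
  v = 2: the earlier basis element becomes u - 2 = 0, giving u = 2 — point (2, 2).
A lex Gröbner basis triangularizes the system, enabling back-substitution.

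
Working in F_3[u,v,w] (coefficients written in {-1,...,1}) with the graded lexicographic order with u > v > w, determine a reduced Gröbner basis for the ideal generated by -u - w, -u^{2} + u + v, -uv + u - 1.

f_1 = -u - w, LT = u.
f_2 = -u^{2} + u + v, LT = u^{2}.
f_3 = -uv + u - 1, LT = uv.

S(f_1,f_2): lcm = u^{2}. S = uw + u + v.
  leading term uw: subtract (-w)·f_1 from uw + u + v → -w^{2} + u + v
  leading term w^{2}: no divisor's leading term divides it; move -w^{2} to the remainder.
  leading term u: subtract (-1)·f_1 from u + v → v - w
  leading term v: no divisor's leading term divides it; move v to the remainder.
  leading term w: no divisor's leading term divides it; move -w to the remainder.
  remainder -w^{2} + v - w ≠ 0; add g_4 = -w^{2} + v - w to the basis.

S(f_1,f_3): lcm = uv. S = vw + u - 1.
  leading term vw: no divisor's leading term divides it; move vw to the remainder.
  leading term u: subtract (-1)·f_1 from u - 1 → -w - 1
  leading term w: no divisor's leading term divides it; move -w to the remainder.
  leading term 1: no divisor's leading term divides it; move -1 to the remainder.
  remainder vw - w - 1 ≠ 0; add g_5 = vw - w - 1 to the basis.

S(f_2,f_3): lcm = u^{2}v. S = u^{2} - uv - v^{2} - u.
  leading term u^{2}: subtract (-u)·f_1 from u^{2} - uv - v^{2} - u → -uv - uw - v^{2} - u
  leading term uv: subtract (v)·f_1 from -uv - uw - v^{2} - u → -uw - v^{2} + vw - u
  leading term uw: subtract (w)·f_1 from -uw - v^{2} + vw - u → -v^{2} + vw + w^{2} - u
  leading term v^{2}: no divisor's leading term divides it; move -v^{2} to the remainder.
  leading term vw: subtract (1)·g_5 from vw + w^{2} - u → w^{2} - u + w + 1
  leading term w^{2}: subtract (-1)·g_4 from w^{2} - u + w + 1 → -u + v + 1
  leading term u: subtract (1)·f_1 from -u + v + 1 → v + w + 1
  leading term v: no divisor's leading term divides it; move v to the remainder.
  leading term w: no divisor's leading term divides it; move w to the remainder.
  leading term 1: no divisor's leading term divides it; move 1 to the remainder.
  remainder -v^{2} + v + w + 1 ≠ 0; add g_6 = -v^{2} + v + w + 1 to the basis.

S(f_1,g_4): leading monomials are coprime, so the S-polynomial reduces to 0 (Buchberger's first criterion).
S(f_2,g_4): leading monomials are coprime, so the S-polynomial reduces to 0 (Buchberger's first criterion).
S(f_3,g_4): leading monomials are coprime, so the S-polynomial reduces to 0 (Buchberger's first criterion).
S(f_1,g_5): leading monomials are coprime, so the S-polynomial reduces to 0 (Buchberger's first criterion).
S(f_2,g_5): leading monomials are coprime, so the S-polynomial reduces to 0 (Buchberger's first criterion).
S(f_3,g_5): lcm = uvw. S = u + w.
  leading term u: subtract (-1)·f_1 from u + w → 0
  remainder 0.

S(g_4,g_5): lcm = vw^{2}. S = -v^{2} + vw + w^{2} + w.
  leading term v^{2}: subtract (1)·g_6 from -v^{2} + vw + w^{2} + w → vw + w^{2} - v - 1
  leading term vw: subtract (1)·g_5 from vw + w^{2} - v - 1 → w^{2} - v + w
  leading term w^{2}: subtract (-1)·g_4 from w^{2} - v + w → 0
  remainder 0.

S(f_1,g_6): leading monomials are coprime, so the S-polynomial reduces to 0 (Buchberger's first criterion).
S(f_2,g_6): leading monomials are coprime, so the S-polynomial reduces to 0 (Buchberger's first criterion).
S(f_3,g_6): lcm = uv^{2}. S = uw + u + v.
  leading term uw: subtract (-w)·f_1 from uw + u + v → -w^{2} + u + v
  leading term w^{2}: subtract (1)·g_4 from -w^{2} + u + v → u + w
  leading term u: subtract (-1)·f_1 from u + w → 0
  remainder 0.

S(g_4,g_6): leading monomials are coprime, so the S-polynomial reduces to 0 (Buchberger's first criterion).
S(g_5,g_6): lcm = v^{2}w. S = w^{2} - v + w.
  leading term w^{2}: subtract (-1)·g_4 from w^{2} - v + w → 0
  remainder 0.

Every S-polynomial of the final basis reduces to 0, so we have a Gröbner basis.
Inter-reduce: drop elements whose leading term is divisible by another's, tail-reduce, and make monic.

G = {v^{2} - v - w - 1, vw - w - 1, w^{2} - v + w, u + w}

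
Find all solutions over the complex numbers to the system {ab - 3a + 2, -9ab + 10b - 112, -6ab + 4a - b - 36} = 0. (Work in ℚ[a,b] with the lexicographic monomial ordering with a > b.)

Compute a lex Gröbner basis by Buchberger's algorithm.
f_1 = ab - 3a + 2, LT = ab.
f_2 = -9ab + 10b - 112, LT = ab.
f_3 = -6ab + 4a - b - 36, LT = ab.

S(f_1,f_2): lcm = ab. S = -3a + 10/9b - 94/9.
  reduce S modulo (f_1, f_2, f_3):
  remainder -3a + 10/9b - 94/9 ≠ 0; add h_4 = -3a + 10/9b - 94/9 to the basis.

S(f_1,f_3): lcm = ab. S = -7/3a - ⅙b - 4.
  reduce S modulo (f_1, f_2, f_3, h_4):
  remainder -167/162b + 334/81 ≠ 0; add h_5 = -167/162b + 334/81 to the basis.

The other S-polynomials (S(f_2,f_3), S(f_1,h_4), S(f_2,h_4), S(f_3,h_4), S(f_1,h_5), S(f_2,h_5), S(f_3,h_5), S(h_4,h_5)) all reduce to 0 modulo the current basis, so we have a Gröbner basis.
Inter-reduce: drop elements whose leading term is divisible by another's, tail-reduce, and make monic.
Reduced Gröbner basis: {a + 2, b - 4}.

Elimination: the polynomial b - 4 lies in the elimination ideal for b, so b ∈ {4}. For each such b, the remaining basis elements (now univariate) give the rest of the solution.
  b = 4: the earlier basis element becomes a + 2 = 0, giving a = -2 — point (-2, 4).
Zero-dimensionality of the ideal guarantees finitely many solutions over ℂ.

{(-2, 4)}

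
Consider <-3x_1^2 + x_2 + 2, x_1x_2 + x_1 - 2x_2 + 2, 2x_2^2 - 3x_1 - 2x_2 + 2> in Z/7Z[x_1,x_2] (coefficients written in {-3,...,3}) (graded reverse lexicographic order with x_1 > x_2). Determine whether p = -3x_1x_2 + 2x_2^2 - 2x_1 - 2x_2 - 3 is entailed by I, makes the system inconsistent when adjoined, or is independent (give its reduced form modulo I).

First compute the reduced Gröbner basis of I by Buchberger's algorithm.
f_1 = -3x_1^2 + x_2 + 2, LT = x_1^2.
f_2 = x_1x_2 + x_1 - 2x_2 + 2, LT = x_1x_2.
f_3 = 2x_2^2 - 3x_1 - 2x_2 + 2, LT = x_2^2.

S(f_1,f_2): lcm = x_1^2x_2. S = -x_1^2 + 2x_1x_2 + 2x_2^2 - 2x_1 - 3x_2.
  leading term x_1^2: subtract (-2)·f_1 from -x_1^2 + 2x_1x_2 + 2x_2^2 - 2x_1 - 3x_2 → 2x_1x_2 + 2x_2^2 - 2x_1 - x_2 - 3
  leading term x_1x_2: subtract (2)·f_2 from 2x_1x_2 + 2x_2^2 - 2x_1 - x_2 - 3 → 2x_2^2 + 3x_1 + 3x_2
  leading term x_2^2: subtract (1)·f_3 from 2x_2^2 + 3x_1 + 3x_2 → -x_1 - 2x_2 - 2
  leading term x_1: no divisor's leading term divides it; move -x_1 to the remainder.
  leading term x_2: no divisor's leading term divides it; move -2x_2 to the remainder.
  leading term 1: no divisor's leading term divides it; move -2 to the remainder.
  remainder -x_1 - 2x_2 - 2 ≠ 0; add h_4 = -x_1 - 2x_2 - 2 to the basis.

S(f_2,f_3): lcm = x_1x_2^2. S = -2x_1^2 + 2x_1x_2 - 2x_2^2 - x_1 + 2x_2.
  leading term x_1^2: subtract (3)·f_1 from -2x_1^2 + 2x_1x_2 - 2x_2^2 - x_1 + 2x_2 → 2x_1x_2 - 2x_2^2 - x_1 - x_2 + 1
  leading term x_1x_2: subtract (2)·f_2 from 2x_1x_2 - 2x_2^2 - x_1 - x_2 + 1 → -2x_2^2 - 3x_1 + 3x_2 - 3
  leading term x_2^2: subtract (-1)·f_3 from -2x_2^2 - 3x_1 + 3x_2 - 3 → x_1 + x_2 - 1
  leading term x_1: subtract (-1)·h_4 from x_1 + x_2 - 1 → -x_2 - 3
  leading term x_2: no divisor's leading term divides it; move -x_2 to the remainder.
  leading term 1: no divisor's leading term divides it; move -3 to the remainder.
  remainder -x_2 - 3 ≠ 0; add h_5 = -x_2 - 3 to the basis.

The other S-polynomials (S(f_1,f_3), S(f_1,h_4), S(f_2,h_4), S(f_3,h_4), S(f_1,h_5), S(f_2,h_5), S(f_3,h_5), S(h_4,h_5)) all reduce to 0 modulo the current basis, so we have a Gröbner basis.
Inter-reduce: drop elements whose leading term is divisible by another's, tail-reduce, and make monic.
Reduced Gröbner basis: {x_1 + 3, x_2 + 3}.
Label its elements g_1 = x_1 + 3, g_2 = x_2 + 3.

Reduce p = -3x_1x_2 + 2x_2^2 - 2x_1 - 2x_2 - 3 modulo G:
  leading term x_1x_2: subtract (-3x_2)·g_1 from -3x_1x_2 + 2x_2^2 - 2x_1 - 2x_2 - 3 → 2x_2^2 - 2x_1 - 3
  leading term x_2^2: subtract (2x_2)·g_2 from 2x_2^2 - 2x_1 - 3 → -2x_1 + x_2 - 3
  leading term x_1: subtract (-2)·g_1 from -2x_1 + x_2 - 3 → x_2 + 3
  leading term x_2: subtract (1)·g_2 from x_2 + 3 → 0
  normal form = 0.
Since the normal form is 0, p ∈ I.

-3x_1x_2 + 2x_2^2 - 2x_1 - 2x_2 - 3 lies in I (it reduces to 0).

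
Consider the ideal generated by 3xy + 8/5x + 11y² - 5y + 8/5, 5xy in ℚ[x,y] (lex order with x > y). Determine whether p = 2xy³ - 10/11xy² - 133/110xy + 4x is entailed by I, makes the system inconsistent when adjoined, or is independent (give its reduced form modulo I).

2xy³ - 10/11xy² - 133/110xy + 4x is independent of I; its normal form modulo I is -55/2y² + 25/2y - 4.

First compute the reduced Gröbner basis of I by Buchberger's algorithm.
f_1 = 3xy + 8/5x + 11y² - 5y + 8/5, LT = xy.
f_2 = 5xy, LT = xy.

S(f_1,f_2): lcm = xy. S = 8/15x + 11/3y² - 5/3y + 8/15.
  leading term x: no divisor's leading term divides it; move 8/15x to the remainder.
  leading term y²: no divisor's leading term divides it; move 11/3y² to the remainder.
  leading term y: no divisor's leading term divides it; move -5/3y to the remainder.
  leading term 1: no divisor's leading term divides it; move 8/15 to the remainder.
  remainder 8/15x + 11/3y² - 5/3y + 8/15 ≠ 0; add h_3 = 8/15x + 11/3y² - 5/3y + 8/15 to the basis.

S(f_1,h_3): lcm = xy. S = 8/15x - 55/8y³ + 163/24y² - 8/3y + 8/15.
  leading term x: subtract (1)·h_3 from 8/15x - 55/8y³ + 163/24y² - 8/3y + 8/15 → -55/8y³ + 25/8y² - y
  leading term y³: no divisor's leading term divides it; move -55/8y³ to the remainder.
  leading term y²: no divisor's leading term divides it; move 25/8y² to the remainder.
  leading term y: no divisor's leading term divides it; move -y to the remainder.
  remainder -55/8y³ + 25/8y² - y ≠ 0; add h_4 = -55/8y³ + 25/8y² - y to the basis.

The other S-polynomials (S(f_2,h_3), S(f_1,h_4), S(f_2,h_4), S(h_3,h_4)) all reduce to 0 modulo the current basis, so we have a Gröbner basis.
Inter-reduce: drop elements whose leading term is divisible by another's, tail-reduce, and make monic.
Reduced Gröbner basis: {x + 55/8y² - 25/8y + 1, y³ - 5/11y² + 8/55y}.
Label its elements g_1 = x + 55/8y² - 25/8y + 1, g_2 = y³ - 5/11y² + 8/55y.

Reduce p = 2xy³ - 10/11xy² - 133/110xy + 4x modulo G:
  leading term xy³: subtract (2y³)·g_1 from 2xy³ - 10/11xy² - 133/110xy + 4x → -10/11xy² - 133/110xy + 4x - 55/4y⁵ + 25/4y⁴ - 2y³
  leading term xy²: subtract (-10/11y²)·g_1 from -10/11xy² - 133/110xy + 4x - 55/4y⁵ + 25/4y⁴ - 2y³ → -133/110xy + 4x - 55/4y⁵ + 25/2y⁴ - 213/44y³ + 10/11y²
  leading term xy: subtract (-133/110y)·g_1 from -133/110xy + 4x - 55/4y⁵ + 25/2y⁴ - 213/44y³ + 10/11y² → 4x - 55/4y⁵ + 25/2y⁴ + 611/176y³ - 505/176y² + 133/110y
  leading term x: subtract (4)·g_1 from 4x - 55/4y⁵ + 25/2y⁴ + 611/176y³ - 505/176y² + 133/110y → -55/4y⁵ + 25/2y⁴ + 611/176y³ - 5345/176y² + 754/55y - 4
  leading term y⁵: subtract (-55/4y²)·g_2 from -55/4y⁵ + 25/2y⁴ + 611/176y³ - 5345/176y² + 754/55y - 4 → 25/4y⁴ + 963/176y³ - 5345/176y² + 754/55y - 4
  leading term y⁴: subtract (25/4y)·g_2 from 25/4y⁴ + 963/176y³ - 5345/176y² + 754/55y - 4 → 133/16y³ - 5505/176y² + 754/55y - 4
  leading term y³: subtract (133/16)·g_2 from 133/16y³ - 5505/176y² + 754/55y - 4 → -55/2y² + 25/2y - 4
  leading term y²: no divisor's leading term divides it; move -55/2y² to the remainder.
  leading term y: no divisor's leading term divides it; move 25/2y to the remainder.
  leading term 1: no divisor's leading term divides it; move -4 to the remainder.
  normal form = -55/2y² + 25/2y - 4.
The normal form is nonzero, so p ∉ I. Since p minus its normal form lies in I, I + (p) = I + (r) where r = -55/2y² + 25/2y - 4; decide whether this ideal is the whole ring.
Run Buchberger on G together with r (pairs among the g_i already reduce to 0 since G is a Gröbner basis):
g_1 = x + 55/8y² - 25/8y + 1, LT = x.
g_2 = y³ - 5/11y² + 8/55y, LT = y³.
r = -55/2y² + 25/2y - 4, LT = y².

The S-polynomials (S(g_1,g_2), S(g_1,r), S(g_2,r)) all reduce to 0 modulo the current basis, so we have a Gröbner basis.
Inter-reduce: drop elements whose leading term is divisible by another's, tail-reduce, and make monic.
Reduced Gröbner basis: {x, y² - 5/11y + 8/55}.
The reduced Gröbner basis of I + (p) is {x, y² - 5/11y + 8/55} ≠ {1}, a proper ideal, so the enlarged system stays consistent: p is independent of I, with normal form -55/2y² + 25/2y - 4.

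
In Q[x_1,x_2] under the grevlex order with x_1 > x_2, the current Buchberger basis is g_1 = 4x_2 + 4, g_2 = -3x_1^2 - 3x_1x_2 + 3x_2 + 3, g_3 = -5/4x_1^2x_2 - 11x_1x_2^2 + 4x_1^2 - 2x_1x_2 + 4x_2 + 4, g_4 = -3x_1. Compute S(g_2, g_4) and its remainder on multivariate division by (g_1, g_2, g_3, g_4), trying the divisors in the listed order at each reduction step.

lcm(LM(g_2), LM(g_4)) = x_1^2.
S = (lcm/LT(g_2))·g_2 − (lcm/LT(g_4))·g_4 = x_1x_2 - x_2 - 1.
Reduce S modulo (g_1, g_2, g_3, g_4) in that order:
  leading term x_1x_2: subtract (1/4x_1)·g_1 from x_1x_2 - x_2 - 1 → -x_1 - x_2 - 1
  leading term x_1: subtract (1/3)·g_4 from -x_1 - x_2 - 1 → -x_2 - 1
  leading term x_2: subtract (-1/4)·g_1 from -x_2 - 1 → 0
The remainder is 0, so this S-polynomial contributes no new basis element.

S(g_2, g_4) = x_1x_2 - x_2 - 1; remainder on division = 0.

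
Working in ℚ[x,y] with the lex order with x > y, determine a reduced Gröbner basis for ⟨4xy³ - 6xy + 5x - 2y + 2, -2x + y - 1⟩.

f_1 = 4xy³ - 6xy + 5x - 2y + 2, LT = xy³.
f_2 = -2x + y - 1, LT = x.

S(f_1,f_2): lcm = xy³. S = -3/2xy + 5/4x + ½y⁴ - ½y³ - ½y + ½.
  leading term xy: subtract (¾y)·f_2 from -3/2xy + 5/4x + ½y⁴ - ½y³ - ½y + ½ → 5/4x + ½y⁴ - ½y³ - ¾y² + ¼y + ½
  leading term x: subtract (-⅝)·f_2 from 5/4x + ½y⁴ - ½y³ - ¾y² + ¼y + ½ → ½y⁴ - ½y³ - ¾y² + ⅞y - ⅛
  leading term y⁴: no divisor's leading term divides it; move ½y⁴ to the remainder.
  leading term y³: no divisor's leading term divides it; move -½y³ to the remainder.
  leading term y²: no divisor's leading term divides it; move -¾y² to the remainder.
  leading term y: no divisor's leading term divides it; move ⅞y to the remainder.
  leading term 1: no divisor's leading term divides it; move -⅛ to the remainder.
  remainder ½y⁴ - ½y³ - ¾y² + ⅞y - ⅛ ≠ 0; add g_3 = ½y⁴ - ½y³ - ¾y² + ⅞y - ⅛ to the basis.

The other S-polynomials (S(f_1,g_3), S(f_2,g_3)) all reduce to 0 modulo the current basis, so we have a Gröbner basis.
Inter-reduce: drop elements whose leading term is divisible by another's, tail-reduce, and make monic.

G = {x - ½y + ½, y⁴ - y³ - 3/2y² + 7/4y - ¼}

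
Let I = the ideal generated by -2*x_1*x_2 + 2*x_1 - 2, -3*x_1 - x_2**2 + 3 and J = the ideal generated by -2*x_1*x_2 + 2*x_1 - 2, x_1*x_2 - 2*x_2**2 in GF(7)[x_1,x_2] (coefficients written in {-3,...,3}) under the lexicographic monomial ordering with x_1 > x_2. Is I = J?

Since reduced Gröbner bases are canonical representatives of ideals under a given ordering, it suffices to compute and compare them.
Buchberger on the first generating set:
f_1 = -2*x_1*x_2 + 2*x_1 - 2, LT = x_1*x_2.
f_2 = -3*x_1 - x_2**2 + 3, LT = x_1.

S(f_1,f_2): lcm = x_1*x_2. S = -x_1 + 2*x_2**3 + x_2 + 1.
  leading term x_1: subtract (-2)·f_2 from -x_1 + 2*x_2**3 + x_2 + 1 → 2*x_2**3 - 2*x_2**2 + x_2
  leading term x_2**3: no divisor's leading term divides it; move 2*x_2**3 to the remainder.
  leading term x_2**2: no divisor's leading term divides it; move -2*x_2**2 to the remainder.
  leading term x_2: no divisor's leading term divides it; move x_2 to the remainder.
  remainder 2*x_2**3 - 2*x_2**2 + x_2 ≠ 0; add g_3 = 2*x_2**3 - 2*x_2**2 + x_2 to the basis.

The other S-polynomials (S(f_1,g_3), S(f_2,g_3)) all reduce to 0 modulo the current basis, so we have a Gröbner basis.
Inter-reduce: drop elements whose leading term is divisible by another's, tail-reduce, and make monic.
Reduced Gröbner basis: {x_1 - 2*x_2**2 - 1, x_2**3 - x_2**2 - 3*x_2}.

Buchberger on the second generating set:
h_1 = -2*x_1*x_2 + 2*x_1 - 2, LT = x_1*x_2.
h_2 = x_1*x_2 - 2*x_2**2, LT = x_1*x_2.

S(h_1,h_2): lcm = x_1*x_2. S = -x_1 + 2*x_2**2 + 1.
  leading term x_1: no divisor's leading term divides it; move -x_1 to the remainder.
  leading term x_2**2: no divisor's leading term divides it; move 2*x_2**2 to the remainder.
  leading term 1: no divisor's leading term divides it; move 1 to the remainder.
  remainder -x_1 + 2*x_2**2 + 1 ≠ 0; add k_3 = -x_1 + 2*x_2**2 + 1 to the basis.

S(h_1,k_3): lcm = x_1*x_2. S = -x_1 + 2*x_2**3 + x_2 + 1.
  leading term x_1: subtract (1)·k_3 from -x_1 + 2*x_2**3 + x_2 + 1 → 2*x_2**3 - 2*x_2**2 + x_2
  leading term x_2**3: no divisor's leading term divides it; move 2*x_2**3 to the remainder.
  leading term x_2**2: no divisor's leading term divides it; move -2*x_2**2 to the remainder.
  leading term x_2: no divisor's leading term divides it; move x_2 to the remainder.
  remainder 2*x_2**3 - 2*x_2**2 + x_2 ≠ 0; add k_4 = 2*x_2**3 - 2*x_2**2 + x_2 to the basis.

The other S-polynomials (S(h_2,k_3), S(h_1,k_4), S(h_2,k_4), S(k_3,k_4)) all reduce to 0 modulo the current basis, so we have a Gröbner basis.
Inter-reduce: drop elements whose leading term is divisible by another's, tail-reduce, and make monic.
Reduced Gröbner basis: {x_1 - 2*x_2**2 - 1, x_2**3 - x_2**2 - 3*x_2}.

Same reduced basis, so the two generating sets span the same ideal.
The same test decides containment: I ⊆ J iff every generator of I reduces to 0 modulo a Gröbner basis of J.

Yes, the ideals are equal.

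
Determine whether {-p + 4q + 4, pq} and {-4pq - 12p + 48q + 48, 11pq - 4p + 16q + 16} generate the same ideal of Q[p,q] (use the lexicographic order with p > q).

For a fixed monomial order, each ideal has a unique reduced Gröbner basis; comparing bases decides equality.
Buchberger on the first generating set:
f_1 = -p + 4q + 4, LT = p.
f_2 = pq, LT = pq.

S(f_1,f_2): lcm = pq. S = -4q^{2} - 4q.
  leading term q^{2}: no divisor's leading term divides it; move -4q^{2} to the remainder.
  leading term q: no divisor's leading term divides it; move -4q to the remainder.
  remainder -4q^{2} - 4q ≠ 0; add g_3 = -4q^{2} - 4q to the basis.

The other S-polynomials (S(f_1,g_3), S(f_2,g_3)) all reduce to 0 modulo the current basis, so we have a Gröbner basis.
Inter-reduce: drop elements whose leading term is divisible by another's, tail-reduce, and make monic.
Reduced Gröbner basis: {p - 4q - 4, q^{2} + q}.

Buchberger on the second generating set:
h_1 = -4pq - 12p + 48q + 48, LT = pq.
h_2 = 11pq - 4p + 16q + 16, LT = pq.

S(h_1,h_2): lcm = pq. S = \tfrac{37}{11}p - \tfrac{148}{11}q - \tfrac{148}{11}.
  leading term p: no divisor's leading term divides it; move \tfrac{37}{11}p to the remainder.
  leading term q: no divisor's leading term divides it; move -\tfrac{148}{11}q to the remainder.
  leading term 1: no divisor's leading term divides it; move -\tfrac{148}{11} to the remainder.
  remainder \tfrac{37}{11}p - \tfrac{148}{11}q - \tfrac{148}{11} ≠ 0; add k_3 = \tfrac{37}{11}p - \tfrac{148}{11}q - \tfrac{148}{11} to the basis.

S(h_1,k_3): lcm = pq. S = 3p + 4q^{2} - 8q - 12.
  leading term p: subtract (\tfrac{33}{37})·k_3 from 3p + 4q^{2} - 8q - 12 → 4q^{2} + 4q
  leading term q^{2}: no divisor's leading term divides it; move 4q^{2} to the remainder.
  leading term q: no divisor's leading term divides it; move 4q to the remainder.
  remainder 4q^{2} + 4q ≠ 0; add k_4 = 4q^{2} + 4q to the basis.

The other S-polynomials (S(h_2,k_3), S(h_1,k_4), S(h_2,k_4), S(k_3,k_4)) all reduce to 0 modulo the current basis, so we have a Gröbner basis.
Inter-reduce: drop elements whose leading term is divisible by another's, tail-reduce, and make monic.
Reduced Gröbner basis: {p - 4q - 4, q^{2} + q}.

The two bases agree; hence the ideals are identical.

Yes, the ideals are equal.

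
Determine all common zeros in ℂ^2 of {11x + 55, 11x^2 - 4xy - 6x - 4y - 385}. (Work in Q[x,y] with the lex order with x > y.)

{(-5, 5)}

Compute a lex Gröbner basis by Buchberger's algorithm.
f_1 = 11x + 55, LT = x.
f_2 = 11x^2 - 4xy - 6x - 4y - 385, LT = x^2.

S(f_1,f_2): lcm = x^2. S = 4/11xy + 61/11x + 4/11y + 35.
  leading term xy: subtract (4/121y)·f_1 from 4/11xy + 61/11x + 4/11y + 35 → 61/11x - 16/11y + 35
  leading term x: subtract (61/121)·f_1 from 61/11x - 16/11y + 35 → -16/11y + 80/11
  leading term y: no divisor's leading term divides it; move -16/11y to the remainder.
  leading term 1: no divisor's leading term divides it; move 80/11 to the remainder.
  remainder -16/11y + 80/11 ≠ 0; add h_3 = -16/11y + 80/11 to the basis.

The other S-polynomials (S(f_1,h_3), S(f_2,h_3)) all reduce to 0 modulo the current basis, so we have a Gröbner basis.
Inter-reduce: drop elements whose leading term is divisible by another's, tail-reduce, and make monic.
Reduced Gröbner basis: {x + 5, y - 5}.

From the last basis element, y - 5 = 0, so y takes values in {5}. Each choice, substituted upward through the basis, yields the corresponding point(s) of the solution set.
  y = 5: the earlier basis element becomes x + 5 = 0, giving x = -5 — point (-5, 5).
Zero-dimensionality of the ideal guarantees finitely many solutions over ℂ.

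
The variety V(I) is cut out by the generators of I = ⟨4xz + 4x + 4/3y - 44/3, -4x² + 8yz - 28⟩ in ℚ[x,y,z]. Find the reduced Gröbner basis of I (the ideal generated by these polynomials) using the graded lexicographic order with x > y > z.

G = {yz² + ⅙xy + yz - 11/6x - 7/2z - 7/2, x² - 2yz + 7, xz + x + ⅓y - 11/3}

This is the nonlinear analogue of row-reducing a linear system.

f_1 = 4xz + 4x + 4/3y - 44/3, LT = xz.
f_2 = -4x² + 8yz - 28, LT = x².

S(f_1,f_2): lcm = x²z. S = 2yz² + x² + ⅓xy - 11/3x - 7z.
  leading term yz²: no divisor's leading term divides it; move 2yz² to the remainder.
  leading term x²: subtract (-¼)·f_2 from x² + ⅓xy - 11/3x - 7z → ⅓xy + 2yz - 11/3x - 7z - 7
  leading term xy: no divisor's leading term divides it; move ⅓xy to the remainder.
  leading term yz: no divisor's leading term divides it; move 2yz to the remainder.
  leading term x: no divisor's leading term divides it; move -11/3x to the remainder.
  leading term z: no divisor's leading term divides it; move -7z to the remainder.
  leading term 1: no divisor's leading term divides it; move -7 to the remainder.
  remainder 2yz² + ⅓xy + 2yz - 11/3x - 7z - 7 ≠ 0; add g_3 = 2yz² + ⅓xy + 2yz - 11/3x - 7z - 7 to the basis.

The other S-polynomials (S(f_1,g_3), S(f_2,g_3)) all reduce to 0 modulo the current basis, so we have a Gröbner basis.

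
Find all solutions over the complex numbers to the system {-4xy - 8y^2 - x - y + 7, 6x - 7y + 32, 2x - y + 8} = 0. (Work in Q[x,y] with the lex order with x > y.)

Compute a lex Gröbner basis by Buchberger's algorithm.
f_1 = -4xy - x - 8y^2 - y + 7, LT = xy.
f_2 = 6x - 7y + 32, LT = x.
f_3 = 2x - y + 8, LT = x.

S(f_1,f_2): lcm = xy. S = 1/4x + 19/6y^2 - 61/12y - 7/4.
  reduce S modulo (f_1, f_2, f_3):
  remainder 19/6y^2 - 115/24y - 37/12 ≠ 0; add h_4 = 19/6y^2 - 115/24y - 37/12 to the basis.

S(f_1,f_3): lcm = xy. S = 1/4x + 5/2y^2 - 15/4y - 7/4.
  reduce S modulo (f_1, f_2, f_3, h_4):
  remainder 37/114y - 37/57 ≠ 0; add h_5 = 37/114y - 37/57 to the basis.

The other S-polynomials (S(f_2,f_3), S(f_1,h_4), S(f_2,h_4), S(f_3,h_4), S(f_1,h_5), S(f_2,h_5), S(f_3,h_5), S(h_4,h_5)) all reduce to 0 modulo the current basis, so we have a Gröbner basis.
Inter-reduce: drop elements whose leading term is divisible by another's, tail-reduce, and make monic.
Reduced Gröbner basis: {x + 3, y - 2}.

Elimination: the polynomial y - 2 lies in the elimination ideal for y, so y ∈ {2}. For each such y, the remaining basis elements (now univariate) give the rest of the solution.
  y = 2: the earlier basis element becomes x + 3 = 0, giving x = -3 — point (-3, 2).
Zero-dimensionality of the ideal guarantees finitely many solutions over ℂ.

{(-3, 2)}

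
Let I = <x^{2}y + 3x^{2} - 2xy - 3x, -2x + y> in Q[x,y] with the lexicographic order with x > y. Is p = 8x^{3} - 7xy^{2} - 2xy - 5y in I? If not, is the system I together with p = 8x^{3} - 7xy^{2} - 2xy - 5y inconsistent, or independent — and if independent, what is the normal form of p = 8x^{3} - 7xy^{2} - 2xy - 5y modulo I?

8x^{3} - 7xy^{2} - 2xy - 5y is independent of I; its normal form modulo I is -\tfrac{7}{2}y^{2} - 20y.

First compute the reduced Gröbner basis of I by Buchberger's algorithm.
f_1 = x^{2}y + 3x^{2} - 2xy - 3x, LT = x^{2}y.
f_2 = -2x + y, LT = x.

S(f_1,f_2): lcm = x^{2}y. S = 3x^{2} + \tfrac{1}{2}xy^{2} - 2xy - 3x.
  reduce S modulo (f_1, f_2):
  remainder \tfrac{1}{4}y^{3} - \tfrac{1}{4}y^{2} - \tfrac{3}{2}y ≠ 0; add h_3 = \tfrac{1}{4}y^{3} - \tfrac{1}{4}y^{2} - \tfrac{3}{2}y to the basis.

The other S-polynomials (S(f_1,h_3), S(f_2,h_3)) all reduce to 0 modulo the current basis, so we have a Gröbner basis.
Inter-reduce: drop elements whose leading term is divisible by another's, tail-reduce, and make monic.
Reduced Gröbner basis: {x - \tfrac{1}{2}y, y^{3} - y^{2} - 6y}.
Label its elements g_1 = x - \tfrac{1}{2}y, g_2 = y^{3} - y^{2} - 6y.

Reduce p = 8x^{3} - 7xy^{2} - 2xy - 5y modulo G:
  leading term x^{3}: subtract (8x^{2})·g_1 from 8x^{3} - 7xy^{2} - 2xy - 5y → 4x^{2}y - 7xy^{2} - 2xy - 5y
  leading term x^{2}y: subtract (4xy)·g_1 from 4x^{2}y - 7xy^{2} - 2xy - 5y → -5xy^{2} - 2xy - 5y
  leading term xy^{2}: subtract (-5y^{2})·g_1 from -5xy^{2} - 2xy - 5y → -2xy - \tfrac{5}{2}y^{3} - 5y
  leading term xy: subtract (-2y)·g_1 from -2xy - \tfrac{5}{2}y^{3} - 5y → -\tfrac{5}{2}y^{3} - y^{2} - 5y
  leading term y^{3}: subtract (-\tfrac{5}{2})·g_2 from -\tfrac{5}{2}y^{3} - y^{2} - 5y → -\tfrac{7}{2}y^{2} - 20y
  leading term y^{2}: no divisor's leading term divides it; move -\tfrac{7}{2}y^{2} to the remainder.
  leading term y: no divisor's leading term divides it; move -20y to the remainder.
  normal form = -\tfrac{7}{2}y^{2} - 20y.
The normal form is nonzero, so p ∉ I. Since p minus its normal form lies in I, I + (p) = I + (r) where r = -\tfrac{7}{2}y^{2} - 20y; decide whether this ideal is the whole ring.
Run Buchberger on G together with r (pairs among the g_i already reduce to 0 since G is a Gröbner basis):
g_1 = x - \tfrac{1}{2}y, LT = x.
g_2 = y^{3} - y^{2} - 6y, LT = y^{3}.
r = -\tfrac{7}{2}y^{2} - 20y, LT = y^{2}.

S(g_2,r): lcm = y^{3}. S = -\tfrac{47}{7}y^{2} - 6y.
  reduce S modulo (g_1, g_2, r):
  remainder \tfrac{1586}{49}y ≠ 0; add m_4 = \tfrac{1586}{49}y to the basis.

The other S-polynomials (S(g_1,g_2), S(g_1,r), S(g_1,m_4), S(g_2,m_4), S(r,m_4)) all reduce to 0 modulo the current basis, so we have a Gröbner basis.
Inter-reduce: drop elements whose leading term is divisible by another's, tail-reduce, and make monic.
Reduced Gröbner basis: {x, y}.
The reduced Gröbner basis of I + (p) is {x, y} ≠ {1}, a proper ideal, so the enlarged system stays consistent: p is independent of I, with normal form -\tfrac{7}{2}y^{2} - 20y.

The remainder on division by a Gröbner basis is unique — it is the normal form.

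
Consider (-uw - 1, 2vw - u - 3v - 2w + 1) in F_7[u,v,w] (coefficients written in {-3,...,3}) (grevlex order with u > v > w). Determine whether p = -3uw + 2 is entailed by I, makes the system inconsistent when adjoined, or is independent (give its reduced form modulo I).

First compute the reduced Gröbner basis of I by Buchberger's algorithm.
f_1 = -uw - 1, LT = uw.
f_2 = 2vw - u - 3v - 2w + 1, LT = vw.

S(f_1,f_2): lcm = uvw. S = -3u^2 - 2uv + uw + 3u + v.
  leading term u^2: no divisor's leading term divides it; move -3u^2 to the remainder.
  leading term uv: no divisor's leading term divides it; move -2uv to the remainder.
  leading term uw: subtract (-1)·f_1 from uw + 3u + v → 3u + v - 1
  leading term u: no divisor's leading term divides it; move 3u to the remainder.
  leading term v: no divisor's leading term divides it; move v to the remainder.
  leading term 1: no divisor's leading term divides it; move -1 to the remainder.
  remainder -3u^2 - 2uv + 3u + v - 1 ≠ 0; add h_3 = -3u^2 - 2uv + 3u + v - 1 to the basis.

The other S-polynomials (S(f_1,h_3), S(f_2,h_3)) all reduce to 0 modulo the current basis, so we have a Gröbner basis.
Inter-reduce: drop elements whose leading term is divisible by another's, tail-reduce, and make monic.
Reduced Gröbner basis: {u^2 + 3uv - u + 2v - 2, uw + 1, vw + 3u + 2v - w - 3}.
Label its elements g_1 = u^2 + 3uv - u + 2v - 2, g_2 = uw + 1, g_3 = vw + 3u + 2v - w - 3.

Reduce p = -3uw + 2 modulo G:
  leading term uw: subtract (-3)·g_2 from -3uw + 2 → -2
  leading term 1: no divisor's leading term divides it; move -2 to the remainder.
  normal form = -2.
The normal form is nonzero, so p ∉ I. Since p minus its normal form lies in I, I + (p) = I + (r) where r = -2; decide whether this ideal is the whole ring.
Here r = -2 is a nonzero constant, hence a unit: 1 ∈ I + (p), the Gröbner basis of I + (p) is {1}, and the enlarged system has no common solution — adjoining p is inconsistent.

Adjoining -3uw + 2 makes the ideal the whole ring: the system is inconsistent.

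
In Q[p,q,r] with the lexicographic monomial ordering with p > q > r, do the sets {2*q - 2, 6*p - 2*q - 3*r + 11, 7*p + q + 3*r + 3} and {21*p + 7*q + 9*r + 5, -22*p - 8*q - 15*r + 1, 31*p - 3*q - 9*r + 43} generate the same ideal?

Yes, the ideals are equal.

Since reduced Gröbner bases are canonical representatives of ideals under a given ordering, it suffices to compute and compare them.
Buchberger on the first generating set:
f_1 = 2*q - 2, LT = q.
f_2 = 6*p - 2*q - 3*r + 11, LT = p.
f_3 = 7*p + q + 3*r + 3, LT = p.

S(f_1,f_2): leading monomials are coprime, so the S-polynomial reduces to 0 (Buchberger's first criterion).
S(f_1,f_3): leading monomials are coprime, so the S-polynomial reduces to 0 (Buchberger's first criterion).
S(f_2,f_3): lcm = p. S = -10/21*q - 13/14*r + 59/42.
  leading term q: subtract (-5/21)·f_1 from -10/21*q - 13/14*r + 59/42 → -13/14*r + 13/14
  leading term r: no divisor's leading term divides it; move -13/14*r to the remainder.
  leading term 1: no divisor's leading term divides it; move 13/14 to the remainder.
  remainder -13/14*r + 13/14 ≠ 0; add g_4 = -13/14*r + 13/14 to the basis.

S(f_1,g_4): leading monomials are coprime, so the S-polynomial reduces to 0 (Buchberger's first criterion).
S(f_2,g_4): leading monomials are coprime, so the S-polynomial reduces to 0 (Buchberger's first criterion).
S(f_3,g_4): leading monomials are coprime, so the S-polynomial reduces to 0 (Buchberger's first criterion).
Every S-polynomial of the final basis reduces to 0, so we have a Gröbner basis.
Inter-reduce: drop elements whose leading term is divisible by another's, tail-reduce, and make monic.
Reduced Gröbner basis: {p + 1, q - 1, r - 1}.

Buchberger on the second generating set:
h_1 = 21*p + 7*q + 9*r + 5, LT = p.
h_2 = -22*p - 8*q - 15*r + 1, LT = p.
h_3 = 31*p - 3*q - 9*r + 43, LT = p.

S(h_1,h_2): lcm = p. S = -1/33*q - 39/154*r + 131/462.
  leading term q: no divisor's leading term divides it; move -1/33*q to the remainder.
  leading term r: no divisor's leading term divides it; move -39/154*r to the remainder.
  leading term 1: no divisor's leading term divides it; move 131/462 to the remainder.
  remainder -1/33*q - 39/154*r + 131/462 ≠ 0; add k_4 = -1/33*q - 39/154*r + 131/462 to the basis.

S(h_1,h_3): lcm = p. S = 40/93*q + 156/217*r - 748/651.
  leading term q: subtract (-440/31)·k_4 from 40/93*q + 156/217*r - 748/651 → -624/217*r + 624/217
  leading term r: no divisor's leading term divides it; move -624/217*r to the remainder.
  leading term 1: no divisor's leading term divides it; move 624/217 to the remainder.
  remainder -624/217*r + 624/217 ≠ 0; add k_5 = -624/217*r + 624/217 to the basis.

S(h_2,h_3): lcm = p. S = 157/341*q + 663/682*r - 977/682.
  leading term q: subtract (-471/31)·k_4 from 157/341*q + 663/682*r - 977/682 → -624/217*r + 624/217
  leading term r: subtract (1)·k_5 from -624/217*r + 624/217 → 0
  remainder 0.

S(h_1,k_4): leading monomials are coprime, so the S-polynomial reduces to 0 (Buchberger's first criterion).
S(h_2,k_4): leading monomials are coprime, so the S-polynomial reduces to 0 (Buchberger's first criterion).
S(h_3,k_4): leading monomials are coprime, so the S-polynomial reduces to 0 (Buchberger's first criterion).
S(h_1,k_5): leading monomials are coprime, so the S-polynomial reduces to 0 (Buchberger's first criterion).
S(h_2,k_5): leading monomials are coprime, so the S-polynomial reduces to 0 (Buchberger's first criterion).
S(h_3,k_5): leading monomials are coprime, so the S-polynomial reduces to 0 (Buchberger's first criterion).
S(k_4,k_5): leading monomials are coprime, so the S-polynomial reduces to 0 (Buchberger's first criterion).
Every S-polynomial of the final basis reduces to 0, so we have a Gröbner basis.
Inter-reduce: drop elements whose leading term is divisible by another's, tail-reduce, and make monic.
Reduced Gröbner basis: {p + 1, q - 1, r - 1}.

These coincide, so the ideals are equal.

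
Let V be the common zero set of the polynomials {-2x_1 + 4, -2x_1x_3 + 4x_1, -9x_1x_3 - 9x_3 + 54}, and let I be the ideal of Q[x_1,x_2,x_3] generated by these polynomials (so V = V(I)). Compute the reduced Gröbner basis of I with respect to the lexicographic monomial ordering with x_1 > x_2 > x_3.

G = {x_1 - 2, x_3 - 2}

The reduced Gröbner basis is the canonical form of the ideal for this ordering.

f_1 = -2x_1 + 4, LT = x_1.
f_2 = -2x_1x_3 + 4x_1, LT = x_1x_3.
f_3 = -9x_1x_3 - 9x_3 + 54, LT = x_1x_3.

S(f_1,f_2): lcm = x_1x_3. S = 2x_1 - 2x_3.
  leading term x_1: subtract (-1)·f_1 from 2x_1 - 2x_3 → -2x_3 + 4
  leading term x_3: no divisor's leading term divides it; move -2x_3 to the remainder.
  leading term 1: no divisor's leading term divides it; move 4 to the remainder.
  remainder -2x_3 + 4 ≠ 0; add g_4 = -2x_3 + 4 to the basis.

The other S-polynomials (S(f_1,f_3), S(f_2,f_3), S(f_1,g_4), S(f_2,g_4), S(f_3,g_4)) all reduce to 0 modulo the current basis, so we have a Gröbner basis.
Inter-reduce: drop elements whose leading term is divisible by another's, tail-reduce, and make monic.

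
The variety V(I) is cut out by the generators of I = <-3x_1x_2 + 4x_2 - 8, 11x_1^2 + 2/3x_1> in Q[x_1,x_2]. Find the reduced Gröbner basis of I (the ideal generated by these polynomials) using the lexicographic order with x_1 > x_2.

G = {x_1 - 23/33x_2 + 46/33, x_2^2 - 90/23x_2 + 88/23}

f_1 = -3x_1x_2 + 4x_2 - 8, LT = x_1x_2.
f_2 = 11x_1^2 + 2/3x_1, LT = x_1^2.

S(f_1,f_2): lcm = x_1^2x_2. S = -46/33x_1x_2 + 8/3x_1.
  reduce S modulo (f_1, f_2):
  remainder 8/3x_1 - 184/99x_2 + 368/99 ≠ 0; add g_3 = 8/3x_1 - 184/99x_2 + 368/99 to the basis.

S(f_1,g_3): lcm = x_1x_2. S = 23/33x_2^2 - 30/11x_2 + 8/3.
  reduce S modulo (f_1, f_2, g_3):
  remainder 23/33x_2^2 - 30/11x_2 + 8/3 ≠ 0; add g_4 = 23/33x_2^2 - 30/11x_2 + 8/3 to the basis.

The other S-polynomials (S(f_2,g_3), S(f_1,g_4), S(f_2,g_4), S(g_3,g_4)) all reduce to 0 modulo the current basis, so we have a Gröbner basis.
Inter-reduce: drop elements whose leading term is divisible by another's, tail-reduce, and make monic.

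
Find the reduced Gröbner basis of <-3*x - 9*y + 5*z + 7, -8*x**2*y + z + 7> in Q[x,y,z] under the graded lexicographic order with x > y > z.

G = {y**3 - 10/9*y**2*z + 25/81*y*z**2 - 14/9*y**2 + 70/81*y*z + 49/81*y - 1/72*z - 7/72, x + 3*y - 5/3*z - 7/3}

Buchberger's algorithm terminates because the ascending chain of leading-term ideals stabilizes.

f_1 = -3*x - 9*y + 5*z + 7, LT = x.
f_2 = -8*x**2*y + z + 7, LT = x**2*y.

S(f_1,f_2): lcm = x**2*y. S = 3*x*y**2 - 5/3*x*y*z - 7/3*x*y + 1/8*z + 7/8.
  leading term x*y**2: subtract (-y**2)·f_1 from 3*x*y**2 - 5/3*x*y*z - 7/3*x*y + 1/8*z + 7/8 → -5/3*x*y*z - 9*y**3 + 5*y**2*z - 7/3*x*y + 7*y**2 + 1/8*z + 7/8
  leading term x*y*z: subtract (5/9*y*z)·f_1 from -5/3*x*y*z - 9*y**3 + 5*y**2*z - 7/3*x*y + 7*y**2 + 1/8*z + 7/8 → -9*y**3 + 10*y**2*z - 25/9*y*z**2 - 7/3*x*y + 7*y**2 - 35/9*y*z + 1/8*z + 7/8
  leading term y**3: no divisor's leading term divides it; move -9*y**3 to the remainder.
  leading term y**2*z: no divisor's leading term divides it; move 10*y**2*z to the remainder.
  leading term y*z**2: no divisor's leading term divides it; move -25/9*y*z**2 to the remainder.
  leading term x*y: subtract (7/9*y)·f_1 from -7/3*x*y + 7*y**2 - 35/9*y*z + 1/8*z + 7/8 → 14*y**2 - 70/9*y*z - 49/9*y + 1/8*z + 7/8
  leading term y**2: no divisor's leading term divides it; move 14*y**2 to the remainder.
  leading term y*z: no divisor's leading term divides it; move -70/9*y*z to the remainder.
  leading term y: no divisor's leading term divides it; move -49/9*y to the remainder.
  leading term z: no divisor's leading term divides it; move 1/8*z to the remainder.
  leading term 1: no divisor's leading term divides it; move 7/8 to the remainder.
  remainder -9*y**3 + 10*y**2*z - 25/9*y*z**2 + 14*y**2 - 70/9*y*z - 49/9*y + 1/8*z + 7/8 ≠ 0; add g_3 = -9*y**3 + 10*y**2*z - 25/9*y*z**2 + 14*y**2 - 70/9*y*z - 49/9*y + 1/8*z + 7/8 to the basis.

The other S-polynomials (S(f_1,g_3), S(f_2,g_3)) all reduce to 0 modulo the current basis, so we have a Gröbner basis.
Inter-reduce: drop elements whose leading term is divisible by another's, tail-reduce, and make monic.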